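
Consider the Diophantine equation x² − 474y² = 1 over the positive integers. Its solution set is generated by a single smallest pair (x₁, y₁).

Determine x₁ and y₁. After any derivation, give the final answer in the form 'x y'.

√474 → a₀=21, period (1,3,2,1,1,…,3,1,42); ℓ=14 even so k=13
step 0: (21, 1)  from 21·(1,0) + (0,1)
step 1: (22, 1)  from 1·(21,1) + (1,0)
…
step 3: (196, 9)  from 2·(87,4) + (22,1)
step 4: (283, 13)  from 1·(196,9) + (87,4)
…
step 6: (762, 35)  from 1·(479,22) + (283,13)
step 7: (5051, 232)  from 6·(762,35) + (479,22)
step 8: (5813, 267)  from 1·(5051,232) + (762,35)
step 9: (10864, 499)  from 1·(5813,267) + (5051,232)
step 10: (16677, 766)  from 1·(10864,499) + (5813,267)
…
step 12: (149331, 6859)  from 3·(44218,2031) + (16677,766)
step 13: (193549, 8890)  from 1·(149331,6859) + (44218,2031)
(x₁, y₁) = (193549, 8890);  193549² − 474·8890² = 1 ✓

193549 8890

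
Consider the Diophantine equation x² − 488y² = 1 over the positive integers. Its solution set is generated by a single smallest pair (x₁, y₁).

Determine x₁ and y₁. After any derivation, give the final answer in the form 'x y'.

243 11

[22; 11,44] for √488; ℓ=2 ⇒ convergent index 1
a_0=22:  p_0=22·1+0=22,  q_0=22·0+1=1
a_1=11:  p_1=11·22+1=243,  q_1=11·1+0=11
(x₁, y₁) = (243, 11);  243² − 488·11² = 1 ✓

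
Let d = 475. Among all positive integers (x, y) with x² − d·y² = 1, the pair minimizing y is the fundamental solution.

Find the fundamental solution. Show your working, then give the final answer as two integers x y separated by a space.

57799 2652

[21; 1,3,1,6,2,6,1,3,1,42] for √475; ℓ=10 ⇒ convergent index 9
k=0  a_k=21  p_k/q_k = 21/1
k=1  a_k=1  p_k/q_k = 22/1
k=2  a_k=3  p_k/q_k = 87/4
…
k=4  a_k=6  p_k/q_k = 741/34
…
k=7  a_k=1  p_k/q_k = 11878/545
k=8  a_k=3  p_k/q_k = 45921/2107
k=9  a_k=1  p_k/q_k = 57799/2652
→ (57799, 2652).  Check: 57799²=3340724401, 475·2652²=3340724400, difference 1.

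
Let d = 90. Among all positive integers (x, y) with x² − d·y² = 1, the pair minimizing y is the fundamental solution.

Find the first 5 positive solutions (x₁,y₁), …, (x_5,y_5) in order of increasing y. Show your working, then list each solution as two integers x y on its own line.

d=90: √d = [9; 2,18] (ℓ=2, even), read p_1/q_1
step 0: (9, 1)  from 9·(1,0) + (0,1)
step 1: (19, 2)  from 2·(9,1) + (1,0)
→ (19, 2).  Check: 19²=361, 90·2²=360, difference 1.
n=2: (19,2)∘(19,2) = (19·19+90·2·2, 19·2+2·19) = (721,76)
n=3: (721,76)∘(19,2) = (19·721+90·2·76, 19·76+2·721) = (27379,2886)
n=4: (27379,2886)∘(19,2) = (19·27379+90·2·2886, 19·2886+2·27379) = (1039681,109592)
n=5: (1039681,109592)∘(19,2) = (19·1039681+90·2·109592, 19·109592+2·1039681) = (39480499,4161610)

19 2
721 76
27379 2886
1039681 109592
39480499 4161610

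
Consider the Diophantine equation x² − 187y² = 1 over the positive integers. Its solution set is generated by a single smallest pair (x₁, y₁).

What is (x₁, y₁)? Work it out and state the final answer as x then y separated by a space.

[13; 1,2,13,2,1,26] for √187; ℓ=6 ⇒ convergent index 5
k=0  a_k=13  p_k/q_k = 13/1
…
k=2  a_k=2  p_k/q_k = 41/3
k=3  a_k=13  p_k/q_k = 547/40
k=4  a_k=2  p_k/q_k = 1135/83
k=5  a_k=1  p_k/q_k = 1682/123
(x₁, y₁) = (1682, 123);  1682² − 187·123² = 1 ✓

1682 123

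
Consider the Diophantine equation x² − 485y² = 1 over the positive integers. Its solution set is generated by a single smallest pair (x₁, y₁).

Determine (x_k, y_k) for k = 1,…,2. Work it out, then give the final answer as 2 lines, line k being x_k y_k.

√485 = [22; 44, …], period ℓ=1 (odd) → k=1
k=0  a_k=22  p_k/q_k = 22/1
k=1  a_k=44  p_k/q_k = 969/44
fundamental: x₁=969, y₁=44  (since 938961 − 485·1936 = 1)
k=2:  x_2 = 969·969+485·44·44 = 1877921,  y_2 = 969·44+44·969 = 85272

969 44
1877921 85272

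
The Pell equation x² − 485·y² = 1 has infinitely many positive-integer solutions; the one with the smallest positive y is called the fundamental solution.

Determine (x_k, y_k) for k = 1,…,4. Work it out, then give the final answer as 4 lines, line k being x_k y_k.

√485 → a₀=22, period (44); ℓ=1 odd so k=1
k=0  a_k=22  p_k/q_k = 22/1
k=1  a_k=44  p_k/q_k = 969/44
(x₁, y₁) = (969, 44);  969² − 485·44² = 1 ✓
(x_2, y_2) = (969·969 + 485·44·44, 969·44 + 44·969) = (1877921, 85272)
(x_3, y_3) = (969·1877921 + 485·44·85272, 969·85272 + 44·1877921) = (3639409929, 165257092)
(x_4, y_4) = (969·3639409929 + 485·44·165257092, 969·165257092 + 44·3639409929) = (7053174564481, 320268159024)

969 44
1877921 85272
3639409929 165257092
7053174564481 320268159024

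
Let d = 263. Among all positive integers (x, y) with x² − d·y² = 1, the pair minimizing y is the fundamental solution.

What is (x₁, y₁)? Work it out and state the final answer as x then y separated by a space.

[16; 4,1,1,1,1,15,1,1,1,1,4,32] for √263; ℓ=12 ⇒ convergent index 11
a_0=16:  p_0=16·1+0=16,  q_0=16·0+1=1
a_1=4:  p_1=4·16+1=65,  q_1=4·1+0=4
a_2=1:  p_2=1·65+16=81,  q_2=1·4+1=5
a_3=1:  p_3=1·81+65=146,  q_3=1·5+4=9
…
a_5=1:  p_5=1·227+146=373,  q_5=1·14+9=23
a_6=15:  p_6=15·373+227=5822,  q_6=15·23+14=359
a_7=1:  p_7=1·5822+373=6195,  q_7=1·359+23=382
a_8=1:  p_8=1·6195+5822=12017,  q_8=1·382+359=741
a_9=1:  p_9=1·12017+6195=18212,  q_9=1·741+382=1123
a_10=1:  p_10=1·18212+12017=30229,  q_10=1·1123+741=1864
a_11=4:  p_11=4·30229+18212=139128,  q_11=4·1864+1123=8579
→ (139128, 8579).  Check: 139128²=19356600384, 263·8579²=19356600383, difference 1.

139128 8579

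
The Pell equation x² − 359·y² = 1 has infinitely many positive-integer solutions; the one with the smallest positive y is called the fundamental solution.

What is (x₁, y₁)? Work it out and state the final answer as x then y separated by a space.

√359 → a₀=18, period (1,17,1,36); ℓ=4 even so k=3
step 0: (18, 1)  from 18·(1,0) + (0,1)
step 1: (19, 1)  from 1·(18,1) + (1,0)
step 2: (341, 18)  from 17·(19,1) + (18,1)
step 3: (360, 19)  from 1·(341,18) + (19,1)
(x₁, y₁) = (360, 19);  360² − 359·19² = 1 ✓

360 19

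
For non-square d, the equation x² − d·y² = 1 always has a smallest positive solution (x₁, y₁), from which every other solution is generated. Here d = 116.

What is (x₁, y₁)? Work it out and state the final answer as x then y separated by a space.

√116 = [10; 1,3,2,1,4,1,2,3,1,20, …], period ℓ=10 (even) → k=9
i=0: a=10 ⇒ p=10, q=1
…
i=2: a=3 ⇒ p=43, q=4
…
i=4: a=1 ⇒ p=140, q=13
…
i=7: a=2 ⇒ p=2251, q=209
i=8: a=3 ⇒ p=7550, q=701
i=9: a=1 ⇒ p=9801, q=910
(x₁, y₁) = (9801, 910);  9801² − 116·910² = 1 ✓

9801 910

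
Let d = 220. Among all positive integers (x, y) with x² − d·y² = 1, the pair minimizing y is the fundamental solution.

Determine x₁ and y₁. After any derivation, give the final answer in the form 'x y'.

√220 → a₀=14, period (1,4,1,28); ℓ=4 even so k=3
a_0=14:  p_0=14·1+0=14,  q_0=14·0+1=1
…
a_2=4:  p_2=4·15+14=74,  q_2=4·1+1=5
a_3=1:  p_3=1·74+15=89,  q_3=1·5+1=6
(x₁, y₁) = (89, 6);  89² − 220·6² = 1 ✓

89 6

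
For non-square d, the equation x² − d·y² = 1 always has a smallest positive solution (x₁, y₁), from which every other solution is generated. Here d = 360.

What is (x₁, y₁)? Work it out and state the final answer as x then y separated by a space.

√360 = [18; 1,36, …], period ℓ=2 (even) → k=1
k=0  a_k=18  p_k/q_k = 18/1
k=1  a_k=1  p_k/q_k = 19/1
fundamental: x₁=19, y₁=1  (since 361 − 360·1 = 1)

19 1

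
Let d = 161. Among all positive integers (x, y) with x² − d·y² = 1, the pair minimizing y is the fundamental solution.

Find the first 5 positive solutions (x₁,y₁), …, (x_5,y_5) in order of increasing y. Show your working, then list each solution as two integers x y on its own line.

11775 928
277301249 21854400
6530444402175 514671119072
153791965393920001 12120504832291200
3621800778496371621375 285437888285786640928

√161 → a₀=12, period (1,2,4,1,2,1,4,2,1,24); ℓ=10 even so k=9
i=0: a=12 ⇒ p=12, q=1
…
i=3: a=4 ⇒ p=165, q=13
…
i=7: a=4 ⇒ p=3667, q=289
i=8: a=2 ⇒ p=8108, q=639
i=9: a=1 ⇒ p=11775, q=928
(x₁, y₁) = (11775, 928);  11775² − 161·928² = 1 ✓
k=2:  x_2 = 11775·11775+161·928·928 = 277301249,  y_2 = 11775·928+928·11775 = 21854400
k=3:  x_3 = 11775·277301249+161·928·21854400 = 6530444402175,  y_3 = 11775·21854400+928·277301249 = 514671119072
k=4:  x_4 = 11775·6530444402175+161·928·514671119072 = 153791965393920001,  y_4 = 11775·514671119072+928·6530444402175 = 12120504832291200
k=5:  x_5 = 11775·153791965393920001+161·928·12120504832291200 = 3621800778496371621375,  y_5 = 11775·12120504832291200+928·153791965393920001 = 285437888285786640928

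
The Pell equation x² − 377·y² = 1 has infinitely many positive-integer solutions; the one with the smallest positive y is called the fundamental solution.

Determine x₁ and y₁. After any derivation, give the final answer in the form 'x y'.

√377 → a₀=19, period (2,2,2,38); ℓ=4 even so k=3
step 0: (19, 1)  from 19·(1,0) + (0,1)
step 1: (39, 2)  from 2·(19,1) + (1,0)
step 2: (97, 5)  from 2·(39,2) + (19,1)
step 3: (233, 12)  from 2·(97,5) + (39,2)
fundamental: x₁=233, y₁=12  (since 54289 − 377·144 = 1)

233 12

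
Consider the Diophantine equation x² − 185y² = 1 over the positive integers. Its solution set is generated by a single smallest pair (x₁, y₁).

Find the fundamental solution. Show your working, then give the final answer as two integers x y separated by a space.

[13; 1,1,1,1,26] for √185; ℓ=5 ⇒ convergent index 9
step 0: (13, 1)  from 13·(1,0) + (0,1)
step 1: (14, 1)  from 1·(13,1) + (1,0)
…
step 4: (68, 5)  from 1·(41,3) + (27,2)
step 5: (1809, 133)  from 26·(68,5) + (41,3)
step 6: (1877, 138)  from 1·(1809,133) + (68,5)
step 7: (3686, 271)  from 1·(1877,138) + (1809,133)
step 8: (5563, 409)  from 1·(3686,271) + (1877,138)
step 9: (9249, 680)  from 1·(5563,409) + (3686,271)
(x₁, y₁) = (9249, 680);  9249² − 185·680² = 1 ✓

9249 680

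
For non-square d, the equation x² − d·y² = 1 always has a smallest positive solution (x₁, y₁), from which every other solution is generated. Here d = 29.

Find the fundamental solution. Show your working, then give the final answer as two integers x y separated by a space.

9801 1820

√29 → a₀=5, period (2,1,1,2,10); ℓ=5 odd so k=9
a_0=5:  p_0=5·1+0=5,  q_0=5·0+1=1
…
a_2=1:  p_2=1·11+5=16,  q_2=1·2+1=3
a_3=1:  p_3=1·16+11=27,  q_3=1·3+2=5
a_4=2:  p_4=2·27+16=70,  q_4=2·5+3=13
a_5=10:  p_5=10·70+27=727,  q_5=10·13+5=135
a_6=2:  p_6=2·727+70=1524,  q_6=2·135+13=283
a_7=1:  p_7=1·1524+727=2251,  q_7=1·283+135=418
a_8=1:  p_8=1·2251+1524=3775,  q_8=1·418+283=701
a_9=2:  p_9=2·3775+2251=9801,  q_9=2·701+418=1820
fundamental: x₁=9801, y₁=1820  (since 96059601 − 29·3312400 = 1)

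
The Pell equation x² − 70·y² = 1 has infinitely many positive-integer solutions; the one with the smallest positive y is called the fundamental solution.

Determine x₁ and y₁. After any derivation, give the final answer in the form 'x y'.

[8; 2,1,2,1,2,16] for √70; ℓ=6 ⇒ convergent index 5
k=0  a_k=8  p_k/q_k = 8/1
…
k=2  a_k=1  p_k/q_k = 25/3
k=3  a_k=2  p_k/q_k = 67/8
k=4  a_k=1  p_k/q_k = 92/11
k=5  a_k=2  p_k/q_k = 251/30
(x₁, y₁) = (251, 30);  251² − 70·30² = 1 ✓

251 30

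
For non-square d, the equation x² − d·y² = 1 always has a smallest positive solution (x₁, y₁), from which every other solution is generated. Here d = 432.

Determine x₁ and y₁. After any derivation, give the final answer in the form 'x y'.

√432 = [20; 1,3,1,1,1,3,1,40, …], period ℓ=8 (even) → k=7
i=0: a=20 ⇒ p=20, q=1
…
i=2: a=3 ⇒ p=83, q=4
…
i=4: a=1 ⇒ p=187, q=9
…
i=6: a=3 ⇒ p=1060, q=51
i=7: a=1 ⇒ p=1351, q=65
→ (1351, 65).  Check: 1351²=1825201, 432·65²=1825200, difference 1.

1351 65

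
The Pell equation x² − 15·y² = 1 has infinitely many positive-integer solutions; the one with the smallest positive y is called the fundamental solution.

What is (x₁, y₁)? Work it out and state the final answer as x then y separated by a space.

[3; 1,6] for √15; ℓ=2 ⇒ convergent index 1
k=0  a_k=3  p_k/q_k = 3/1
k=1  a_k=1  p_k/q_k = 4/1
fundamental: x₁=4, y₁=1  (since 16 − 15·1 = 1)

4 1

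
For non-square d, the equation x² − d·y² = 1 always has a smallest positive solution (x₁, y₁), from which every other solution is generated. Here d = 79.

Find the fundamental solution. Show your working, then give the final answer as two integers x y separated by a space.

√79 = [8; 1,7,1,16, …], period ℓ=4 (even) → k=3
i=0: a=8 ⇒ p=8, q=1
i=1: a=1 ⇒ p=9, q=1
i=2: a=7 ⇒ p=71, q=8
i=3: a=1 ⇒ p=80, q=9
→ (80, 9).  Check: 80²=6400, 79·9²=6399, difference 1.

80 9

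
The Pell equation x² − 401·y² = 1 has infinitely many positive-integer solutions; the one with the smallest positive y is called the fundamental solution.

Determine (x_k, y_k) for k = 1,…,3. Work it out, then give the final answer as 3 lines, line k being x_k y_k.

√401 → a₀=20, period (40); ℓ=1 odd so k=1
step 0: (20, 1)  from 20·(1,0) + (0,1)
step 1: (801, 40)  from 40·(20,1) + (1,0)
→ (801, 40).  Check: 801²=641601, 401·40²=641600, difference 1.
k=2:  x_2 = 801·801+401·40·40 = 1283201,  y_2 = 801·40+40·801 = 64080
k=3:  x_3 = 801·1283201+401·40·64080 = 2055687201,  y_3 = 801·64080+40·1283201 = 102656120

801 40
1283201 64080
2055687201 102656120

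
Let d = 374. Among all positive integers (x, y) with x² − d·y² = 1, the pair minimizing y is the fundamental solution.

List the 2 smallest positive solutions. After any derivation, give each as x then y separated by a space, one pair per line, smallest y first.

√374 = [19; 2,1,18,1,2,38, …], period ℓ=6 (even) → k=5
i=0: a=19 ⇒ p=19, q=1
i=1: a=2 ⇒ p=39, q=2
…
i=3: a=18 ⇒ p=1083, q=56
i=4: a=1 ⇒ p=1141, q=59
i=5: a=2 ⇒ p=3365, q=174
fundamental: x₁=3365, y₁=174  (since 11323225 − 374·30276 = 1)
(x_2, y_2) = (3365·3365 + 374·174·174, 3365·174 + 174·3365) = (22646449, 1171020)

3365 174
22646449 1171020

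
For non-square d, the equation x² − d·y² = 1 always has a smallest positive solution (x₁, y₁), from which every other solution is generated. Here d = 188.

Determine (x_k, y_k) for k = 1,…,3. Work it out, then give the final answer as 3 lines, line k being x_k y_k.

[13; 1,2,2,6,2,2,1,26] for √188; ℓ=8 ⇒ convergent index 7
k=0  a_k=13  p_k/q_k = 13/1
k=1  a_k=1  p_k/q_k = 14/1
k=2  a_k=2  p_k/q_k = 41/3
…
k=6  a_k=2  p_k/q_k = 3277/239
k=7  a_k=1  p_k/q_k = 4607/336
fundamental: x₁=4607, y₁=336  (since 21224449 − 188·112896 = 1)
(x_2, y_2) = (4607·4607 + 188·336·336, 4607·336 + 336·4607) = (42448897, 3095904)
(x_3, y_3) = (4607·42448897 + 188·336·3095904, 4607·3095904 + 336·42448897) = (391124132351, 28525659120)

4607 336
42448897 3095904
391124132351 28525659120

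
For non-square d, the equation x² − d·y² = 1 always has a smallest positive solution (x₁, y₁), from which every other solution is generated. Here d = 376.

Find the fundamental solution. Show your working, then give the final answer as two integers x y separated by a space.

√376 → a₀=19, period (2,1,1,3,1,…,1,2,38); ℓ=16 even so k=15
k=0  a_k=19  p_k/q_k = 19/1
…
k=3  a_k=1  p_k/q_k = 97/5
k=4  a_k=3  p_k/q_k = 349/18
k=5  a_k=1  p_k/q_k = 446/23
…
k=7  a_k=2  p_k/q_k = 2928/151
…
k=9  a_k=2  p_k/q_k = 28834/1487
k=10  a_k=2  p_k/q_k = 70621/3642
k=11  a_k=1  p_k/q_k = 99455/5129
k=12  a_k=3  p_k/q_k = 368986/19029
k=13  a_k=1  p_k/q_k = 468441/24158
k=14  a_k=1  p_k/q_k = 837427/43187
k=15  a_k=2  p_k/q_k = 2143295/110532
→ (2143295, 110532).  Check: 2143295²=4593713457025, 376·110532²=4593713457024, difference 1.

2143295 110532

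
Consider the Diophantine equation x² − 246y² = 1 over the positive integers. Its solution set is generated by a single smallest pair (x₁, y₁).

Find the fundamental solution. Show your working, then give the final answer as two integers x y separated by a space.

88805 5662

d=246: √d = [15; 1,2,5,1,14,1,5,2,1,30] (ℓ=10, even), read p_9/q_9
k=0  a_k=15  p_k/q_k = 15/1
k=1  a_k=1  p_k/q_k = 16/1
k=2  a_k=2  p_k/q_k = 47/3
k=3  a_k=5  p_k/q_k = 251/16
…
k=5  a_k=14  p_k/q_k = 4423/282
k=6  a_k=1  p_k/q_k = 4721/301
k=7  a_k=5  p_k/q_k = 28028/1787
k=8  a_k=2  p_k/q_k = 60777/3875
k=9  a_k=1  p_k/q_k = 88805/5662
(x₁, y₁) = (88805, 5662);  88805² − 246·5662² = 1 ✓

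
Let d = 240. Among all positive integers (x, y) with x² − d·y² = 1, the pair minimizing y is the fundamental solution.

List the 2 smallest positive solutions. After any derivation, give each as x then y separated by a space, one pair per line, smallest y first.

31 2
1921 124

√240 → a₀=15, period (2,30); ℓ=2 even so k=1
step 0: (15, 1)  from 15·(1,0) + (0,1)
step 1: (31, 2)  from 2·(15,1) + (1,0)
fundamental: x₁=31, y₁=2  (since 961 − 240·4 = 1)
(31+2√240)^2 = 1921 + 124√240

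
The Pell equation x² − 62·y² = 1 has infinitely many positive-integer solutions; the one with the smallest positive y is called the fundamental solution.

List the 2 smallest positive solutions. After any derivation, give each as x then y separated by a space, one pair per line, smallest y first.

√62 = [7; 1,6,1,14, …], period ℓ=4 (even) → k=3
a_0=7:  p_0=7·1+0=7,  q_0=7·0+1=1
a_1=1:  p_1=1·7+1=8,  q_1=1·1+0=1
a_2=6:  p_2=6·8+7=55,  q_2=6·1+1=7
a_3=1:  p_3=1·55+8=63,  q_3=1·7+1=8
(x₁, y₁) = (63, 8);  63² − 62·8² = 1 ✓
n=2: (63,8)∘(63,8) = (63·63+62·8·8, 63·8+8·63) = (7937,1008)

63 8
7937 1008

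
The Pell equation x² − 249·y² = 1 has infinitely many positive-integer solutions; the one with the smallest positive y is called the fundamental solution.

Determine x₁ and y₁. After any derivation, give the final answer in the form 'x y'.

8553815 542076

√249 → a₀=15, period (1,3,1,1,5,…,3,1,30); ℓ=16 even so k=15
k=0  a_k=15  p_k/q_k = 15/1
k=1  a_k=1  p_k/q_k = 16/1
…
k=5  a_k=5  p_k/q_k = 789/50
k=6  a_k=1  p_k/q_k = 931/59
k=7  a_k=3  p_k/q_k = 3582/227
…
k=14  a_k=3  p_k/q_k = 6669699/422675
k=15  a_k=1  p_k/q_k = 8553815/542076
(x₁, y₁) = (8553815, 542076);  8553815² − 249·542076² = 1 ✓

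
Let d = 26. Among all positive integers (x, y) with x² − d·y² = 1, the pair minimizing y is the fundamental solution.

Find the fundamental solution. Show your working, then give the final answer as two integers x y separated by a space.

√26 → a₀=5, period (10); ℓ=1 odd so k=1
step 0: (5, 1)  from 5·(1,0) + (0,1)
step 1: (51, 10)  from 10·(5,1) + (1,0)
fundamental: x₁=51, y₁=10  (since 2601 − 26·100 = 1)

51 10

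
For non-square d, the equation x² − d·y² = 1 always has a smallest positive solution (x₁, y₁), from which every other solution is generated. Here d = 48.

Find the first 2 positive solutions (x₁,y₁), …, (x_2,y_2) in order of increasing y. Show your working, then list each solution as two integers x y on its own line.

d=48: √d = [6; 1,12] (ℓ=2, even), read p_1/q_1
a_0=6:  p_0=6·1+0=6,  q_0=6·0+1=1
a_1=1:  p_1=1·6+1=7,  q_1=1·1+0=1
→ (7, 1).  Check: 7²=49, 48·1²=48, difference 1.
n=2: (7,1)∘(7,1) = (7·7+48·1·1, 7·1+1·7) = (97,14)

7 1
97 14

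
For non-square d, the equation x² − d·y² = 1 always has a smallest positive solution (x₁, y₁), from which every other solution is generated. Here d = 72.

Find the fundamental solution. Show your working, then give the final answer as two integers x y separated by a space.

17 2

[8; 2,16] for √72; ℓ=2 ⇒ convergent index 1
step 0: (8, 1)  from 8·(1,0) + (0,1)
step 1: (17, 2)  from 2·(8,1) + (1,0)
fundamental: x₁=17, y₁=2  (since 289 − 72·4 = 1)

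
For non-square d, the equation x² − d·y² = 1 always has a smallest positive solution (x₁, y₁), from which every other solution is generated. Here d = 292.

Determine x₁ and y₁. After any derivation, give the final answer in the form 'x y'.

2281249 133500

[17; 11,2,1,3,8,3,1,2,11,34] for √292; ℓ=10 ⇒ convergent index 9
k=0  a_k=17  p_k/q_k = 17/1
k=1  a_k=11  p_k/q_k = 188/11
…
k=3  a_k=1  p_k/q_k = 581/34
…
k=5  a_k=8  p_k/q_k = 17669/1034
k=6  a_k=3  p_k/q_k = 55143/3227
k=7  a_k=1  p_k/q_k = 72812/4261
k=8  a_k=2  p_k/q_k = 200767/11749
k=9  a_k=11  p_k/q_k = 2281249/133500
(x₁, y₁) = (2281249, 133500);  2281249² − 292·133500² = 1 ✓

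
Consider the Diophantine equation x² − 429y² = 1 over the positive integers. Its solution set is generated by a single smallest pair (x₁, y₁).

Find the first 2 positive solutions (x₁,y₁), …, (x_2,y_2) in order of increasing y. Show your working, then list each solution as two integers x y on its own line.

√429 = [20; 1,2,2,9,1,12,1,9,2,2,1,40, …], period ℓ=12 (even) → k=11
i=0: a=20 ⇒ p=20, q=1
i=1: a=1 ⇒ p=21, q=1
i=2: a=2 ⇒ p=62, q=3
i=3: a=2 ⇒ p=145, q=7
i=4: a=9 ⇒ p=1367, q=66
…
i=6: a=12 ⇒ p=19511, q=942
i=7: a=1 ⇒ p=21023, q=1015
…
i=9: a=2 ⇒ p=438459, q=21169
i=10: a=2 ⇒ p=1085636, q=52415
i=11: a=1 ⇒ p=1524095, q=73584
→ (1524095, 73584).  Check: 1524095²=2322865569025, 429·73584²=2322865569024, difference 1.
(x_2, y_2) = (1524095·1524095 + 429·73584·73584, 1524095·73584 + 73584·1524095) = (4645731138049, 224298012960)

1524095 73584
4645731138049 224298012960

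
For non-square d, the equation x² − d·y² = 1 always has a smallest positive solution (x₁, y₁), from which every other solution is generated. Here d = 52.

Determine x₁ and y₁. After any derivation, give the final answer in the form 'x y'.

649 90

[7; 4,1,2,1,4,14] for √52; ℓ=6 ⇒ convergent index 5
k=0  a_k=7  p_k/q_k = 7/1
…
k=4  a_k=1  p_k/q_k = 137/19
k=5  a_k=4  p_k/q_k = 649/90
(x₁, y₁) = (649, 90);  649² − 52·90² = 1 ✓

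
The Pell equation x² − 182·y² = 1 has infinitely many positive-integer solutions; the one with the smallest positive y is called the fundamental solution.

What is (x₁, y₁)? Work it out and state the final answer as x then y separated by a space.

27 2

√182 = [13; 2,26, …], period ℓ=2 (even) → k=1
k=0  a_k=13  p_k/q_k = 13/1
k=1  a_k=2  p_k/q_k = 27/2
fundamental: x₁=27, y₁=2  (since 729 − 182·4 = 1)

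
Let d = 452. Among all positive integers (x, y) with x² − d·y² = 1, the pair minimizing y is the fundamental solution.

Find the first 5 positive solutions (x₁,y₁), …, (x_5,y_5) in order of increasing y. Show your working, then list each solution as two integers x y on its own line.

1204353 56648
2900932297217 136448377488
6987493029899166849 328664025545553880
16830816386073401651890177 791655010315592455701792
40540488414026331506287881514113 1906864173276900777578095047272

d=452: √d = [21; 3,1,5,3,10,3,5,1,3,42] (ℓ=10, even), read p_9/q_9
step 0: (21, 1)  from 21·(1,0) + (0,1)
step 1: (64, 3)  from 3·(21,1) + (1,0)
step 2: (85, 4)  from 1·(64,3) + (21,1)
step 3: (489, 23)  from 5·(85,4) + (64,3)
step 4: (1552, 73)  from 3·(489,23) + (85,4)
step 5: (16009, 753)  from 10·(1552,73) + (489,23)
step 6: (49579, 2332)  from 3·(16009,753) + (1552,73)
step 7: (263904, 12413)  from 5·(49579,2332) + (16009,753)
step 8: (313483, 14745)  from 1·(263904,12413) + (49579,2332)
step 9: (1204353, 56648)  from 3·(313483,14745) + (263904,12413)
(x₁, y₁) = (1204353, 56648);  1204353² − 452·56648² = 1 ✓
(x_2, y_2) = (1204353·1204353 + 452·56648·56648, 1204353·56648 + 56648·1204353) = (2900932297217, 136448377488)
(x_3, y_3) = (1204353·2900932297217 + 452·56648·136448377488, 1204353·136448377488 + 56648·2900932297217) = (6987493029899166849, 328664025545553880)
(x_4, y_4) = (1204353·6987493029899166849 + 452·56648·328664025545553880, 1204353·328664025545553880 + 56648·6987493029899166849) = (16830816386073401651890177, 791655010315592455701792)
(x_5, y_5) = (1204353·16830816386073401651890177 + 452·56648·791655010315592455701792, 1204353·791655010315592455701792 + 56648·16830816386073401651890177) = (40540488414026331506287881514113, 1906864173276900777578095047272)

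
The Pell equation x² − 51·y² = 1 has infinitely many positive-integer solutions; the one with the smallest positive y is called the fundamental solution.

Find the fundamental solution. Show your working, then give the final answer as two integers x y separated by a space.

50 7

√51 → a₀=7, period (7,14); ℓ=2 even so k=1
step 0: (7, 1)  from 7·(1,0) + (0,1)
step 1: (50, 7)  from 7·(7,1) + (1,0)
→ (50, 7).  Check: 50²=2500, 51·7²=2499, difference 1.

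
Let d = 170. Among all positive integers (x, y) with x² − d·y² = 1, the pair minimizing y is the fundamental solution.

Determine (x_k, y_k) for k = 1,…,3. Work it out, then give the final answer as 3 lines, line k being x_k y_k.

√170 = [13; 26, …], period ℓ=1 (odd) → k=1
a_0=13:  p_0=13·1+0=13,  q_0=13·0+1=1
a_1=26:  p_1=26·13+1=339,  q_1=26·1+0=26
(x₁, y₁) = (339, 26);  339² − 170·26² = 1 ✓
(339+26√170)^2 = 229841 + 17628√170
(339+26√170)^3 = 155831859 + 11951758√170

339 26
229841 17628
155831859 11951758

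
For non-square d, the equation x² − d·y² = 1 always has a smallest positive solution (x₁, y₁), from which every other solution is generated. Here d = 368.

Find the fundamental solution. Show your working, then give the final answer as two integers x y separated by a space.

√368 → a₀=19, period (5,2,5,38); ℓ=4 even so k=3
k=0  a_k=19  p_k/q_k = 19/1
k=1  a_k=5  p_k/q_k = 96/5
k=2  a_k=2  p_k/q_k = 211/11
k=3  a_k=5  p_k/q_k = 1151/60
(x₁, y₁) = (1151, 60);  1151² − 368·60² = 1 ✓

1151 60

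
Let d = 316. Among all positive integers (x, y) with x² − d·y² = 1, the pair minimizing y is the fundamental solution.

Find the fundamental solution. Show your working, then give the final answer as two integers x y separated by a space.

12799 720

√316 → a₀=17, period (1,3,2,8,2,3,1,34); ℓ=8 even so k=7
a_0=17:  p_0=17·1+0=17,  q_0=17·0+1=1
…
a_2=3:  p_2=3·18+17=71,  q_2=3·1+1=4
…
a_6=3:  p_6=3·2862+1351=9937,  q_6=3·161+76=559
a_7=1:  p_7=1·9937+2862=12799,  q_7=1·559+161=720
→ (12799, 720).  Check: 12799²=163814401, 316·720²=163814400, difference 1.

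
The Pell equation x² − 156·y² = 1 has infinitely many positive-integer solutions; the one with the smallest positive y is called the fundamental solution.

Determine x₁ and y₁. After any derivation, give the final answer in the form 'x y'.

25 2

d=156: √d = [12; 2,24] (ℓ=2, even), read p_1/q_1
step 0: (12, 1)  from 12·(1,0) + (0,1)
step 1: (25, 2)  from 2·(12,1) + (1,0)
(x₁, y₁) = (25, 2);  25² − 156·2² = 1 ✓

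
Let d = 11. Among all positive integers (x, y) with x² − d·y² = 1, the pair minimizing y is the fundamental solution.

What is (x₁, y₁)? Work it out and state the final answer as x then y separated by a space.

10 3

d=11: √d = [3; 3,6] (ℓ=2, even), read p_1/q_1
k=0  a_k=3  p_k/q_k = 3/1
k=1  a_k=3  p_k/q_k = 10/3
→ (10, 3).  Check: 10²=100, 11·3²=99, difference 1.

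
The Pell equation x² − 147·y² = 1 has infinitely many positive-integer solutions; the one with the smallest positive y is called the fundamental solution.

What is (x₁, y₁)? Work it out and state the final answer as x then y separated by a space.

d=147: √d = [12; 8,24] (ℓ=2, even), read p_1/q_1
k=0  a_k=12  p_k/q_k = 12/1
k=1  a_k=8  p_k/q_k = 97/8
fundamental: x₁=97, y₁=8  (since 9409 − 147·64 = 1)

97 8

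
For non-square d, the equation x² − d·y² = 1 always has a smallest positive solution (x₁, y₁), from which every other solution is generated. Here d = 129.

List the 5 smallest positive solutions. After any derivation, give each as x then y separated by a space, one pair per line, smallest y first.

√129 → a₀=11, period (2,1,3,1,6,1,3,1,2,22); ℓ=10 even so k=9
a_0=11:  p_0=11·1+0=11,  q_0=11·0+1=1
…
a_3=3:  p_3=3·34+23=125,  q_3=3·3+2=11
a_4=1:  p_4=1·125+34=159,  q_4=1·11+3=14
…
a_7=3:  p_7=3·1238+1079=4793,  q_7=3·109+95=422
a_8=1:  p_8=1·4793+1238=6031,  q_8=1·422+109=531
a_9=2:  p_9=2·6031+4793=16855,  q_9=2·531+422=1484
(x₁, y₁) = (16855, 1484);  16855² − 129·1484² = 1 ✓
n=2: (16855,1484)∘(16855,1484) = (16855·16855+129·1484·1484, 16855·1484+1484·16855) = (568182049,50025640)
n=3: (568182049,50025640)∘(16855,1484) = (16855·568182049+129·1484·50025640, 16855·50025640+1484·568182049) = (19153416854935,1686364322916)
n=4: (19153416854935,1686364322916)∘(16855,1484) = (16855·19153416854935+129·1484·1686364322916, 16855·1686364322916+1484·19153416854935) = (645661681611676801,56847341275472720)
n=5: (645661681611676801,56847341275472720)∘(16855,1484) = (16855·645661681611676801+129·1484·56847341275472720, 16855·56847341275472720+1484·645661681611676801) = (21765255267976208106775,1916323872709821068284)

16855 1484
568182049 50025640
19153416854935 1686364322916
645661681611676801 56847341275472720
21765255267976208106775 1916323872709821068284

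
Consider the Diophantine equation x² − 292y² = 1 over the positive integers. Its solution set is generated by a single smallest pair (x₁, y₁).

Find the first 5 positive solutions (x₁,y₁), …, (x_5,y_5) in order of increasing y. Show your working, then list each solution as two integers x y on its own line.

2281249 133500
10408194000001 609093483000
47487364308614281249 2778987798000400500
216661004683313632776000001 12679126270400622186966000
988515400545561595548925838281249 57848488250447518938990000667500

[17; 11,2,1,3,8,3,1,2,11,34] for √292; ℓ=10 ⇒ convergent index 9
k=0  a_k=17  p_k/q_k = 17/1
…
k=3  a_k=1  p_k/q_k = 581/34
k=4  a_k=3  p_k/q_k = 2136/125
k=5  a_k=8  p_k/q_k = 17669/1034
k=6  a_k=3  p_k/q_k = 55143/3227
…
k=8  a_k=2  p_k/q_k = 200767/11749
k=9  a_k=11  p_k/q_k = 2281249/133500
→ (2281249, 133500).  Check: 2281249²=5204097000001, 292·133500²=5204097000000, difference 1.
(x_2, y_2) = (2281249·2281249 + 292·133500·133500, 2281249·133500 + 133500·2281249) = (10408194000001, 609093483000)
(x_3, y_3) = (2281249·10408194000001 + 292·133500·609093483000, 2281249·609093483000 + 133500·10408194000001) = (47487364308614281249, 2778987798000400500)
(x_4, y_4) = (2281249·47487364308614281249 + 292·133500·2778987798000400500, 2281249·2778987798000400500 + 133500·47487364308614281249) = (216661004683313632776000001, 12679126270400622186966000)
(x_5, y_5) = (2281249·216661004683313632776000001 + 292·133500·12679126270400622186966000, 2281249·12679126270400622186966000 + 133500·216661004683313632776000001) = (988515400545561595548925838281249, 57848488250447518938990000667500)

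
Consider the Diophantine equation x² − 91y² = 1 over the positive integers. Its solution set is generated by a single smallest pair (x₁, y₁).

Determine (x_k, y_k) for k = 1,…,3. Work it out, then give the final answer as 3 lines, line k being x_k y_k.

√91 → a₀=9, period (1,1,5,1,5,1,1,18); ℓ=8 even so k=7
a_0=9:  p_0=9·1+0=9,  q_0=9·0+1=1
…
a_2=1:  p_2=1·10+9=19,  q_2=1·1+1=2
…
a_4=1:  p_4=1·105+19=124,  q_4=1·11+2=13
…
a_6=1:  p_6=1·725+124=849,  q_6=1·76+13=89
a_7=1:  p_7=1·849+725=1574,  q_7=1·89+76=165
(x₁, y₁) = (1574, 165);  1574² − 91·165² = 1 ✓
n=2: (1574,165)∘(1574,165) = (1574·1574+91·165·165, 1574·165+165·1574) = (4954951,519420)
n=3: (4954951,519420)∘(1574,165) = (1574·4954951+91·165·519420, 1574·519420+165·4954951) = (15598184174,1635133995)

1574 165
4954951 519420
15598184174 1635133995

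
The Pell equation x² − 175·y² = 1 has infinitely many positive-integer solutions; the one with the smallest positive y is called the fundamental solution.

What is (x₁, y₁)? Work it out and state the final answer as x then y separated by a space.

√175 → a₀=13, period (4,2,1,2,4,26); ℓ=6 even so k=5
i=0: a=13 ⇒ p=13, q=1
…
i=2: a=2 ⇒ p=119, q=9
i=3: a=1 ⇒ p=172, q=13
i=4: a=2 ⇒ p=463, q=35
i=5: a=4 ⇒ p=2024, q=153
→ (2024, 153).  Check: 2024²=4096576, 175·153²=4096575, difference 1.

2024 153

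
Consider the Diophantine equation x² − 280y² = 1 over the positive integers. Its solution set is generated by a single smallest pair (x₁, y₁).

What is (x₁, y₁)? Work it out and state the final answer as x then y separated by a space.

d=280: √d = [16; 1,2,1,2,1,32] (ℓ=6, even), read p_5/q_5
k=0  a_k=16  p_k/q_k = 16/1
…
k=4  a_k=2  p_k/q_k = 184/11
k=5  a_k=1  p_k/q_k = 251/15
(x₁, y₁) = (251, 15);  251² − 280·15² = 1 ✓

251 15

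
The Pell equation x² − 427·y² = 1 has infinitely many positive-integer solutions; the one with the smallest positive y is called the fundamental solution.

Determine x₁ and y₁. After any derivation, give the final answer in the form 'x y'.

62 3

[20; 1,1,1,40] for √427; ℓ=4 ⇒ convergent index 3
step 0: (20, 1)  from 20·(1,0) + (0,1)
step 1: (21, 1)  from 1·(20,1) + (1,0)
step 2: (41, 2)  from 1·(21,1) + (20,1)
step 3: (62, 3)  from 1·(41,2) + (21,1)
(x₁, y₁) = (62, 3);  62² − 427·3² = 1 ✓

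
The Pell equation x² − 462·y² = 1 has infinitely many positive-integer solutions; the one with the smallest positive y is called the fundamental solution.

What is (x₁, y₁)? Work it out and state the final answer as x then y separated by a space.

43 2

√462 = [21; 2,42, …], period ℓ=2 (even) → k=1
i=0: a=21 ⇒ p=21, q=1
i=1: a=2 ⇒ p=43, q=2
→ (43, 2).  Check: 43²=1849, 462·2²=1848, difference 1.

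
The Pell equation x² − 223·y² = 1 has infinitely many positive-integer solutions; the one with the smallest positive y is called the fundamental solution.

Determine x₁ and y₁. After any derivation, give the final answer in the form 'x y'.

d=223: √d = [14; 1,13,1,28] (ℓ=4, even), read p_3/q_3
k=0  a_k=14  p_k/q_k = 14/1
…
k=2  a_k=13  p_k/q_k = 209/14
k=3  a_k=1  p_k/q_k = 224/15
(x₁, y₁) = (224, 15);  224² − 223·15² = 1 ✓

224 15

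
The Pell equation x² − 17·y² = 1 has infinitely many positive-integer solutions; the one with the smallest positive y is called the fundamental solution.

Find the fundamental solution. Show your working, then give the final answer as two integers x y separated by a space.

33 8

[4; 8] for √17; ℓ=1 ⇒ convergent index 1
step 0: (4, 1)  from 4·(1,0) + (0,1)
step 1: (33, 8)  from 8·(4,1) + (1,0)
→ (33, 8).  Check: 33²=1089, 17·8²=1088, difference 1.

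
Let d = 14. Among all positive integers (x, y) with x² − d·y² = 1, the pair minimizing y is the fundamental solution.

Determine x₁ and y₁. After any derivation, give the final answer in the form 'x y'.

√14 = [3; 1,2,1,6, …], period ℓ=4 (even) → k=3
step 0: (3, 1)  from 3·(1,0) + (0,1)
step 1: (4, 1)  from 1·(3,1) + (1,0)
step 2: (11, 3)  from 2·(4,1) + (3,1)
step 3: (15, 4)  from 1·(11,3) + (4,1)
(x₁, y₁) = (15, 4);  15² − 14·4² = 1 ✓

15 4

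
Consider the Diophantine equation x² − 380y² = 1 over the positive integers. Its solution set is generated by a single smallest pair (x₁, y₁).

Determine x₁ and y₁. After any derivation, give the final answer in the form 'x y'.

[19; 2,38] for √380; ℓ=2 ⇒ convergent index 1
i=0: a=19 ⇒ p=19, q=1
i=1: a=2 ⇒ p=39, q=2
(x₁, y₁) = (39, 2);  39² − 380·2² = 1 ✓

39 2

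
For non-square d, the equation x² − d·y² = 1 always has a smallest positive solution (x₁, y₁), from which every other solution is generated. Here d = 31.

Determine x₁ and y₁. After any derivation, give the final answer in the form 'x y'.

d=31: √d = [5; 1,1,3,5,3,1,1,10] (ℓ=8, even), read p_7/q_7
k=0  a_k=5  p_k/q_k = 5/1
k=1  a_k=1  p_k/q_k = 6/1
…
k=6  a_k=1  p_k/q_k = 863/155
k=7  a_k=1  p_k/q_k = 1520/273
→ (1520, 273).  Check: 1520²=2310400, 31·273²=2310399, difference 1.

1520 273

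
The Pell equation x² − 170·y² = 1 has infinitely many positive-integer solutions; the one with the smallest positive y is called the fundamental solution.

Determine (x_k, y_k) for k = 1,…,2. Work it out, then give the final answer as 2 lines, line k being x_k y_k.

d=170: √d = [13; 26] (ℓ=1, odd), read p_1/q_1
step 0: (13, 1)  from 13·(1,0) + (0,1)
step 1: (339, 26)  from 26·(13,1) + (1,0)
→ (339, 26).  Check: 339²=114921, 170·26²=114920, difference 1.
(339+26√170)^2 = 229841 + 17628√170

339 26
229841 17628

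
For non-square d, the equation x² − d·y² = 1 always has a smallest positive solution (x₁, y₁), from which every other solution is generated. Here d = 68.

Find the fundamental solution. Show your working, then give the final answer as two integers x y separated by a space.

33 4

[8; 4,16] for √68; ℓ=2 ⇒ convergent index 1
i=0: a=8 ⇒ p=8, q=1
i=1: a=4 ⇒ p=33, q=4
→ (33, 4).  Check: 33²=1089, 68·4²=1088, difference 1.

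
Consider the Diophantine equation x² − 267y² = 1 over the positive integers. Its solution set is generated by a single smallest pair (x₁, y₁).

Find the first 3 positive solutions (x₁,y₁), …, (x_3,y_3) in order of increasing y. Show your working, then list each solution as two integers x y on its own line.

2402 147
11539207 706188
55434348026 3392527005

√267 = [16; 2,1,15,1,2,32, …], period ℓ=6 (even) → k=5
a_0=16:  p_0=16·1+0=16,  q_0=16·0+1=1
…
a_4=1:  p_4=1·768+49=817,  q_4=1·47+3=50
a_5=2:  p_5=2·817+768=2402,  q_5=2·50+47=147
(x₁, y₁) = (2402, 147);  2402² − 267·147² = 1 ✓
(2402+147√267)^2 = 11539207 + 706188√267
(2402+147√267)^3 = 55434348026 + 3392527005√267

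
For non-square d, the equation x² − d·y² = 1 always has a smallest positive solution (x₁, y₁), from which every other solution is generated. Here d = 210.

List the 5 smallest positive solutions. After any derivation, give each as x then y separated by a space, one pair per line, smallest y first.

[14; 2,28] for √210; ℓ=2 ⇒ convergent index 1
step 0: (14, 1)  from 14·(1,0) + (0,1)
step 1: (29, 2)  from 2·(14,1) + (1,0)
fundamental: x₁=29, y₁=2  (since 841 − 210·4 = 1)
(29+2√210)^2 = 1681 + 116√210
(29+2√210)^3 = 97469 + 6726√210
(29+2√210)^4 = 5651521 + 389992√210
(29+2√210)^5 = 327690749 + 22612810√210

29 2
1681 116
97469 6726
5651521 389992
327690749 22612810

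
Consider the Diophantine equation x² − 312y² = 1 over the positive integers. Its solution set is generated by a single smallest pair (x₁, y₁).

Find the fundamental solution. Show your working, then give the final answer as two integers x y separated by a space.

[17; 1,1,1,34] for √312; ℓ=4 ⇒ convergent index 3
k=0  a_k=17  p_k/q_k = 17/1
k=1  a_k=1  p_k/q_k = 18/1
k=2  a_k=1  p_k/q_k = 35/2
k=3  a_k=1  p_k/q_k = 53/3
fundamental: x₁=53, y₁=3  (since 2809 − 312·9 = 1)

53 3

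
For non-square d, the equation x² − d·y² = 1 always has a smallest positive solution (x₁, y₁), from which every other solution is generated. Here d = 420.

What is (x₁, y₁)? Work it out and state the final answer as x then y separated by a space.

d=420: √d = [20; 2,40] (ℓ=2, even), read p_1/q_1
step 0: (20, 1)  from 20·(1,0) + (0,1)
step 1: (41, 2)  from 2·(20,1) + (1,0)
(x₁, y₁) = (41, 2);  41² − 420·2² = 1 ✓

41 2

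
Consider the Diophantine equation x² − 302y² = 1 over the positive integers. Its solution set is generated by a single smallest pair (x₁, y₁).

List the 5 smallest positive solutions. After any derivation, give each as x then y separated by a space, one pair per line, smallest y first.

d=302: √d = [17; 2,1,1,1,4,…,1,2,34] (ℓ=16, even), read p_15/q_15
step 0: (17, 1)  from 17·(1,0) + (0,1)
…
step 3: (87, 5)  from 1·(52,3) + (35,2)
step 4: (139, 8)  from 1·(87,5) + (52,3)
…
step 8: (34513, 1986)  from 16·(2068,119) + (1425,82)
…
step 14: (1617193, 93059)  from 1·(1042237,59974) + (574956,33085)
step 15: (4276623, 246092)  from 2·(1617193,93059) + (1042237,59974)
fundamental: x₁=4276623, y₁=246092  (since 18289504284129 − 302·60561272464 = 1)
k=2:  x_2 = 4276623·4276623+302·246092·246092 = 36579008568257,  y_2 = 4276623·246092+246092·4276623 = 2104885414632
k=3:  x_3 = 4276623·36579008568257+302·246092·2104885414632 = 312869258720405635599,  y_3 = 4276623·2104885414632+246092·36579008568257 = 18003602753159249380
k=4:  x_4 = 4276623·312869258720405635599+302·246092·18003602753159249380 = 2676047735673238042056036097,  y_4 = 4276623·18003602753159249380+246092·312869258720405635599 = 153989243234046232237072848
k=5:  x_5 = 4276623·2676047735673238042056036097+302·246092·153989243234046232237072848 = 22888894590955867721004902116885263,  y_5 = 4276623·153989243234046232237072848+246092·2676047735673238042056036097 = 1317107878734614996094061229615228

4276623 246092
36579008568257 2104885414632
312869258720405635599 18003602753159249380
2676047735673238042056036097 153989243234046232237072848
22888894590955867721004902116885263 1317107878734614996094061229615228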